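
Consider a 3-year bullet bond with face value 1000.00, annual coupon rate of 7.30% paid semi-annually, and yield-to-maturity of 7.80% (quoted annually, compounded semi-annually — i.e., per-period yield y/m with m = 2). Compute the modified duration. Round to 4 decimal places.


Answer: Modified duration = 2.6429

Derivation:
Coupon per period c = face * coupon_rate / m = 36.500000
Periods per year m = 2; per-period yield y/m = 0.039000
Number of cashflows N = 6
Cashflows (t years, CF_t, discount factor 1/(1+y/m)^(m*t), PV):
  t = 0.5000: CF_t = 36.500000, DF = 0.962464, PV = 35.129933
  t = 1.0000: CF_t = 36.500000, DF = 0.926337, PV = 33.811292
  t = 1.5000: CF_t = 36.500000, DF = 0.891566, PV = 32.542148
  t = 2.0000: CF_t = 36.500000, DF = 0.858100, PV = 31.320643
  t = 2.5000: CF_t = 36.500000, DF = 0.825890, PV = 30.144989
  t = 3.0000: CF_t = 1036.500000, DF = 0.794889, PV = 823.902880
Price P = sum_t PV_t = 986.851886
First compute Macaulay numerator sum_t t * PV_t:
  t * PV_t at t = 0.5000: 17.564966
  t * PV_t at t = 1.0000: 33.811292
  t * PV_t at t = 1.5000: 48.813223
  t * PV_t at t = 2.0000: 62.641287
  t * PV_t at t = 2.5000: 75.362472
  t * PV_t at t = 3.0000: 2471.708641
Macaulay duration D = 2709.901881 / 986.851886 = 2.746007
Modified duration = D / (1 + y/m) = 2.746007 / (1 + 0.039000) = 2.642932


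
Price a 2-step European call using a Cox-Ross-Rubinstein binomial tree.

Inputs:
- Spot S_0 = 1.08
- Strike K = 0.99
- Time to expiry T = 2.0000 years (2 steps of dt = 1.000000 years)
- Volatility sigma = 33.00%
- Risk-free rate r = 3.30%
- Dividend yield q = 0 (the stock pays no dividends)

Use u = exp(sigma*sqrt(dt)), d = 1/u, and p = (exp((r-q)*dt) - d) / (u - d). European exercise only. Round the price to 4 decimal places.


Answer: Price = V(0,0) = 0.2676

Derivation:
dt = T/N = 1.000000
u = exp(sigma*sqrt(dt)) = 1.390968; d = 1/u = 0.718924
p = (exp((r-q)*dt) - d) / (u - d) = 0.468164
Discount per step: exp(-r*dt) = 0.967539
Stock lattice S(k, i) with i counting down-moves:
  k=0: S(0,0) = 1.0800
  k=1: S(1,0) = 1.5022; S(1,1) = 0.7764
  k=2: S(2,0) = 2.0896; S(2,1) = 1.0800; S(2,2) = 0.5582
Terminal payoffs V(N, i) = max(S_T - K, 0):
  V(2,0) = 1.099576; V(2,1) = 0.090000; V(2,2) = 0.000000
Backward induction: V(k, i) = exp(-r*dt) * [p * V(k+1, i) + (1-p) * V(k+1, i+1)].
  V(1,0) = exp(-r*dt) * [p*1.099576 + (1-p)*0.090000] = 0.544382
  V(1,1) = exp(-r*dt) * [p*0.090000 + (1-p)*0.000000] = 0.040767
  V(0,0) = exp(-r*dt) * [p*0.544382 + (1-p)*0.040767] = 0.267565


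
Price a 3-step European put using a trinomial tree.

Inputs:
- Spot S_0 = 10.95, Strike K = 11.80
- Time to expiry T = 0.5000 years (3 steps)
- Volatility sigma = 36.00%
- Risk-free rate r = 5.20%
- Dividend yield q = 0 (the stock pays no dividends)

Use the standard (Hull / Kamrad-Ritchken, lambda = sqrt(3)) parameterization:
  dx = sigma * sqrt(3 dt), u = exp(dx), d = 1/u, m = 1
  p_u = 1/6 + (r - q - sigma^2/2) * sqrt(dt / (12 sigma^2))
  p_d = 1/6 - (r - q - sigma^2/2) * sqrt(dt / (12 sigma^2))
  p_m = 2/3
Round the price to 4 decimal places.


Answer: Price = V(0,0) = 1.4476

Derivation:
dt = T/N = 0.166667; dx = sigma*sqrt(3*dt) = 0.254558
u = exp(dx) = 1.289892; d = 1/u = 0.775259
p_u = 0.162476, p_m = 0.666667, p_d = 0.170857
Discount per step: exp(-r*dt) = 0.991371
Stock lattice S(k, j) with j the centered position index:
  k=0: S(0,+0) = 10.9500
  k=1: S(1,-1) = 8.4891; S(1,+0) = 10.9500; S(1,+1) = 14.1243
  k=2: S(2,-2) = 6.5812; S(2,-1) = 8.4891; S(2,+0) = 10.9500; S(2,+1) = 14.1243; S(2,+2) = 18.2188
  k=3: S(3,-3) = 5.1022; S(3,-2) = 6.5812; S(3,-1) = 8.4891; S(3,+0) = 10.9500; S(3,+1) = 14.1243; S(3,+2) = 18.2188; S(3,+3) = 23.5003
Terminal payoffs V(N, j) = max(K - S_T, 0):
  V(3,-3) = 6.697839; V(3,-2) = 5.218764; V(3,-1) = 3.310917; V(3,+0) = 0.850000; V(3,+1) = 0.000000; V(3,+2) = 0.000000; V(3,+3) = 0.000000
Backward induction: V(k, j) = exp(-r*dt) * [p_u * V(k+1, j+1) + p_m * V(k+1, j) + p_d * V(k+1, j-1)]
  V(2,-2) = exp(-r*dt) * [p_u*3.310917 + p_m*5.218764 + p_d*6.697839] = 5.116954
  V(2,-1) = exp(-r*dt) * [p_u*0.850000 + p_m*3.310917 + p_d*5.218764] = 3.209112
  V(2,+0) = exp(-r*dt) * [p_u*0.000000 + p_m*0.850000 + p_d*3.310917] = 1.122588
  V(2,+1) = exp(-r*dt) * [p_u*0.000000 + p_m*0.000000 + p_d*0.850000] = 0.143975
  V(2,+2) = exp(-r*dt) * [p_u*0.000000 + p_m*0.000000 + p_d*0.000000] = 0.000000
  V(1,-1) = exp(-r*dt) * [p_u*1.122588 + p_m*3.209112 + p_d*5.116954] = 3.168489
  V(1,+0) = exp(-r*dt) * [p_u*0.143975 + p_m*1.122588 + p_d*3.209112] = 1.308692
  V(1,+1) = exp(-r*dt) * [p_u*0.000000 + p_m*0.143975 + p_d*1.122588] = 0.285302
  V(0,+0) = exp(-r*dt) * [p_u*0.285302 + p_m*1.308692 + p_d*3.168489] = 1.447575


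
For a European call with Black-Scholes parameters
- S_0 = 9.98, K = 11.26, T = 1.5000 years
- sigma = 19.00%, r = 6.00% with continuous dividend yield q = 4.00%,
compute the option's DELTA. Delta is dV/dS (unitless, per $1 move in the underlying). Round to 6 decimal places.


Answer: Delta = 0.369463

Derivation:
d1 = -0.2733051802; d2 = -0.5060067058
phi(d1) = 0.3843174428; exp(-qT) = 0.9417645336; exp(-rT) = 0.9139311853
N(d1) = 0.3923093168
Delta = exp(-qT) * N(d1) = 0.9417645336 * 0.3923093168 = 0.369463


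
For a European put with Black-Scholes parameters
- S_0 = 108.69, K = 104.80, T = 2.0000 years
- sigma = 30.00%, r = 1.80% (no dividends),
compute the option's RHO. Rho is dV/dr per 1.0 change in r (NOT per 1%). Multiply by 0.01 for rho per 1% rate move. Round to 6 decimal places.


d1 = 0.3828889450; d2 = -0.0413751237
phi(d1) = 0.3707451034; exp(-qT) = 1.0000000000; exp(-rT) = 0.9646402935
N(-d2) = 0.5165015779
Rho = -K*T*exp(-rT)*N(-d2) = -104.8000 * 2.0000 * 0.9646402935 * 0.5165015779 = -104.430734

Answer: Rho = -104.430734


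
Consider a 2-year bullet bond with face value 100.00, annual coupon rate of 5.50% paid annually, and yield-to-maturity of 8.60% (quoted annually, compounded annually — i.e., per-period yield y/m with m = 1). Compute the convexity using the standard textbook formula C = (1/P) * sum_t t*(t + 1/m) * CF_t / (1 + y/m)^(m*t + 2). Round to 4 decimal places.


Coupon per period c = face * coupon_rate / m = 5.500000
Periods per year m = 1; per-period yield y/m = 0.086000
Number of cashflows N = 2
Cashflows (t years, CF_t, discount factor 1/(1+y/m)^(m*t), PV):
  t = 1.0000: CF_t = 5.500000, DF = 0.920810, PV = 5.064457
  t = 2.0000: CF_t = 105.500000, DF = 0.847892, PV = 89.452567
Price P = sum_t PV_t = 94.517024
Convexity numerator sum_t t*(t + 1/m) * CF_t / (1+y/m)^(m*t + 2):
  t = 1.0000: term = 8.588221
  t = 2.0000: term = 455.076500
Convexity = (1/P) * sum = 463.664721 / 94.517024 = 4.905621

Answer: Convexity = 4.9056


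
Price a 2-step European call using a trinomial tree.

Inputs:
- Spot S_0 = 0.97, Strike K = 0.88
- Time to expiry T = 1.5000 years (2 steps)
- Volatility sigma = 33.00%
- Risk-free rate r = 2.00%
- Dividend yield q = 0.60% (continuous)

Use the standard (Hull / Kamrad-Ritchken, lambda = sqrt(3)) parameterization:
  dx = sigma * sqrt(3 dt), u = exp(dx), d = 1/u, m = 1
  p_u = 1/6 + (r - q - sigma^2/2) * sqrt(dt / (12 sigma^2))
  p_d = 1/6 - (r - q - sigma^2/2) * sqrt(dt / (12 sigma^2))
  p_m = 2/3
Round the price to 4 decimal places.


dt = T/N = 0.750000; dx = sigma*sqrt(3*dt) = 0.495000
u = exp(dx) = 1.640498; d = 1/u = 0.609571
p_u = 0.136023, p_m = 0.666667, p_d = 0.197311
Discount per step: exp(-r*dt) = 0.985112
Stock lattice S(k, j) with j the centered position index:
  k=0: S(0,+0) = 0.9700
  k=1: S(1,-1) = 0.5913; S(1,+0) = 0.9700; S(1,+1) = 1.5913
  k=2: S(2,-2) = 0.3604; S(2,-1) = 0.5913; S(2,+0) = 0.9700; S(2,+1) = 1.5913; S(2,+2) = 2.6105
Terminal payoffs V(N, j) = max(S_T - K, 0):
  V(2,-2) = 0.000000; V(2,-1) = 0.000000; V(2,+0) = 0.090000; V(2,+1) = 0.711283; V(2,+2) = 1.730497
Backward induction: V(k, j) = exp(-r*dt) * [p_u * V(k+1, j+1) + p_m * V(k+1, j) + p_d * V(k+1, j-1)]
  V(1,-1) = exp(-r*dt) * [p_u*0.090000 + p_m*0.000000 + p_d*0.000000] = 0.012060
  V(1,+0) = exp(-r*dt) * [p_u*0.711283 + p_m*0.090000 + p_d*0.000000] = 0.154417
  V(1,+1) = exp(-r*dt) * [p_u*1.730497 + p_m*0.711283 + p_d*0.090000] = 0.716505
  V(0,+0) = exp(-r*dt) * [p_u*0.716505 + p_m*0.154417 + p_d*0.012060] = 0.199766

Answer: Price = V(0,0) = 0.1998


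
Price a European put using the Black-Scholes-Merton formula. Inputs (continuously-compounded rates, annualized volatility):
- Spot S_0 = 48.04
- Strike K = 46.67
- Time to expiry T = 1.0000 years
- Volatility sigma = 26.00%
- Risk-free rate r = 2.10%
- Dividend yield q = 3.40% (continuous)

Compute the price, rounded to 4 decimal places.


d1 = (ln(S/K) + (r - q + 0.5*sigma^2) * T) / (sigma * sqrt(T)) = 0.19127860
d2 = d1 - sigma * sqrt(T) = -0.06872140
exp(-rT) = 0.97921896; exp(-qT) = 0.96657150
P = K * exp(-rT) * N(-d2) - S_0 * exp(-qT) * N(-d1)
N(-d1) = 0.42415366; N(-d2) = 0.52739431
P = 46.6700 * 0.97921896 * 0.52739431 - 48.0400 * 0.96657150 * 0.42415366 = 4.4068

Answer: Price = 4.4068


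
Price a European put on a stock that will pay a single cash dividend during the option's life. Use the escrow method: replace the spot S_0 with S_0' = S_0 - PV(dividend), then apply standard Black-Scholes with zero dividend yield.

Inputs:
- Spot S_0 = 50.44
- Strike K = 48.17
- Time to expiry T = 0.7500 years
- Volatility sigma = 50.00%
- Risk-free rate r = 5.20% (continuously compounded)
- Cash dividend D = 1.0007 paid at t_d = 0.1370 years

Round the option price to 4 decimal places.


Answer: Price = 6.7400

Derivation:
PV(D) = D * exp(-r * t_d) = 1.0007 * 0.99290132 = 0.99359635
S_0' = S_0 - PV(D) = 50.4400 - 0.99359635 = 49.44640365
d1 = (ln(S_0'/K) + (r + sigma^2/2)*T) / (sigma*sqrt(T)) = 0.36697055
d2 = d1 - sigma*sqrt(T) = -0.06604216
exp(-rT) = 0.96175071
N(-d1) = 0.35682049; N(-d2) = 0.52632787
P = K * exp(-rT) * N(-d2) - S_0' * N(-d1) = 48.1700 * 0.96175071 * 0.52632787 - 49.44640365 * 0.35682049 = 6.7400


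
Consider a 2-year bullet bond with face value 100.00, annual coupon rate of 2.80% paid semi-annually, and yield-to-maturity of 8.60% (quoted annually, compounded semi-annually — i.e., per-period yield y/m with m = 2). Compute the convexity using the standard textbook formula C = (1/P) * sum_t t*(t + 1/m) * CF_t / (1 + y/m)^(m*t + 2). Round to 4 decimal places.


Answer: Convexity = 4.4626

Derivation:
Coupon per period c = face * coupon_rate / m = 1.400000
Periods per year m = 2; per-period yield y/m = 0.043000
Number of cashflows N = 4
Cashflows (t years, CF_t, discount factor 1/(1+y/m)^(m*t), PV):
  t = 0.5000: CF_t = 1.400000, DF = 0.958773, PV = 1.342282
  t = 1.0000: CF_t = 1.400000, DF = 0.919245, PV = 1.286943
  t = 1.5000: CF_t = 1.400000, DF = 0.881347, PV = 1.233886
  t = 2.0000: CF_t = 101.400000, DF = 0.845012, PV = 85.684195
Price P = sum_t PV_t = 89.547306
Convexity numerator sum_t t*(t + 1/m) * CF_t / (1+y/m)^(m*t + 2):
  t = 0.5000: term = 0.616943
  t = 1.0000: term = 1.774525
  t = 1.5000: term = 3.402732
  t = 2.0000: term = 393.823936
Convexity = (1/P) * sum = 399.618136 / 89.547306 = 4.462648


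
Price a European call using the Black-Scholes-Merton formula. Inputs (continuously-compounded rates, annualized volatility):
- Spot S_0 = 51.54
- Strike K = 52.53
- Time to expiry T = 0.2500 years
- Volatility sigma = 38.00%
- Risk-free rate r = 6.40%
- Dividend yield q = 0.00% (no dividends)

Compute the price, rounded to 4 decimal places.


d1 = (ln(S/K) + (r - q + 0.5*sigma^2) * T) / (sigma * sqrt(T)) = 0.07907248
d2 = d1 - sigma * sqrt(T) = -0.11092752
exp(-rT) = 0.98412732; exp(-qT) = 1.00000000
C = S_0 * exp(-qT) * N(d1) - K * exp(-rT) * N(d2)
N(d1) = 0.53151251; N(d2) = 0.45583691
C = 51.5400 * 1.00000000 * 0.53151251 - 52.5300 * 0.98412732 * 0.45583691 = 3.8291

Answer: Price = 3.8291


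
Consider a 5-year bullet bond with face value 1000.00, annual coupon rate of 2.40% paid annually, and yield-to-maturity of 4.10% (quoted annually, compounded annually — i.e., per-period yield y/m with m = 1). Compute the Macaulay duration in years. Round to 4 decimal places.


Coupon per period c = face * coupon_rate / m = 24.000000
Periods per year m = 1; per-period yield y/m = 0.041000
Number of cashflows N = 5
Cashflows (t years, CF_t, discount factor 1/(1+y/m)^(m*t), PV):
  t = 1.0000: CF_t = 24.000000, DF = 0.960615, PV = 23.054755
  t = 2.0000: CF_t = 24.000000, DF = 0.922781, PV = 22.146739
  t = 3.0000: CF_t = 24.000000, DF = 0.886437, PV = 21.274485
  t = 4.0000: CF_t = 24.000000, DF = 0.851524, PV = 20.436585
  t = 5.0000: CF_t = 1024.000000, DF = 0.817987, PV = 837.618593
Price P = sum_t PV_t = 924.531157
Macaulay numerator sum_t t * PV_t:
  t * PV_t at t = 1.0000: 23.054755
  t * PV_t at t = 2.0000: 44.293478
  t * PV_t at t = 3.0000: 63.823455
  t * PV_t at t = 4.0000: 81.746340
  t * PV_t at t = 5.0000: 4188.092966
Macaulay duration D = (sum_t t * PV_t) / P = 4401.010992 / 924.531157 = 4.760262

Answer: Macaulay duration = 4.7603 years


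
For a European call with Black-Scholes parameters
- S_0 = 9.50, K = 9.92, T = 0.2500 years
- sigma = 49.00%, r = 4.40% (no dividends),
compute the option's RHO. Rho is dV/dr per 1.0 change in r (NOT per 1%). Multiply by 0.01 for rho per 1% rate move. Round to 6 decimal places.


d1 = -0.0091780518; d2 = -0.2541780518
phi(d1) = 0.3989254780; exp(-qT) = 1.0000000000; exp(-rT) = 0.9890602788
N(d2) = 0.3996790030
Rho = K*T*exp(-rT)*N(d2) = 9.9200 * 0.2500 * 0.9890602788 * 0.3996790030 = 0.980360

Answer: Rho = 0.980360


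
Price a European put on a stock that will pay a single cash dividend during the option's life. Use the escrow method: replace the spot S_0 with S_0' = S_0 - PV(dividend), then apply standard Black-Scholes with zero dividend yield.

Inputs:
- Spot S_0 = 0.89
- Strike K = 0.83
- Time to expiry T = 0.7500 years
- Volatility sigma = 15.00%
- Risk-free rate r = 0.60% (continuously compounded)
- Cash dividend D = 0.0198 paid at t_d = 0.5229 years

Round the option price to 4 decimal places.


PV(D) = D * exp(-r * t_d) = 0.0198 * 0.99686752 = 0.01973798
S_0' = S_0 - PV(D) = 0.8900 - 0.01973798 = 0.87026202
d1 = (ln(S_0'/K) + (r + sigma^2/2)*T) / (sigma*sqrt(T)) = 0.46423689
d2 = d1 - sigma*sqrt(T) = 0.33433308
exp(-rT) = 0.99551011
N(-d1) = 0.32123902; N(-d2) = 0.36906411
P = K * exp(-rT) * N(-d2) - S_0' * N(-d1) = 0.8300 * 0.99551011 * 0.36906411 - 0.87026202 * 0.32123902 = 0.0254

Answer: Price = 0.0254


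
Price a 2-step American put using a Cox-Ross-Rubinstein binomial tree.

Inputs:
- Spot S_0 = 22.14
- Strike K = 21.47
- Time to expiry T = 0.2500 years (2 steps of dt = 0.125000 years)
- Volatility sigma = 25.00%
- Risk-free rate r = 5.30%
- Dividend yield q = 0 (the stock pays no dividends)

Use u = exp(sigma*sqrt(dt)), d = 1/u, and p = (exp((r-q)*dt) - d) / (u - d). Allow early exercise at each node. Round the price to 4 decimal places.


dt = T/N = 0.125000
u = exp(sigma*sqrt(dt)) = 1.092412; d = 1/u = 0.915405
p = (exp((r-q)*dt) - d) / (u - d) = 0.515469
Discount per step: exp(-r*dt) = 0.993397
Stock lattice S(k, i) with i counting down-moves:
  k=0: S(0,0) = 22.1400
  k=1: S(1,0) = 24.1860; S(1,1) = 20.2671
  k=2: S(2,0) = 26.4211; S(2,1) = 22.1400; S(2,2) = 18.5526
Terminal payoffs V(N, i) = max(K - S_T, 0):
  V(2,0) = 0.000000; V(2,1) = 0.000000; V(2,2) = 2.917413
Backward induction: V(k, i) = exp(-r*dt) * [p * V(k+1, i) + (1-p) * V(k+1, i+1)]; then take max(V_cont, immediate exercise) for American.
  V(1,0) = exp(-r*dt) * [p*0.000000 + (1-p)*0.000000] = 0.000000; exercise = 0.000000; V(1,0) = max -> 0.000000
  V(1,1) = exp(-r*dt) * [p*0.000000 + (1-p)*2.917413] = 1.404242; exercise = 1.202926; V(1,1) = max -> 1.404242
  V(0,0) = exp(-r*dt) * [p*0.000000 + (1-p)*1.404242] = 0.675905; exercise = 0.000000; V(0,0) = max -> 0.675905

Answer: Price = V(0,0) = 0.6759


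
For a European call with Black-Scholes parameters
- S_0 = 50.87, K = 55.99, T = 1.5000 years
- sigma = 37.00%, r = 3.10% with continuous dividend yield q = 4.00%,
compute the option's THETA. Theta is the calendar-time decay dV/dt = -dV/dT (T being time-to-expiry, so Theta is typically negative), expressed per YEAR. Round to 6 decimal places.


d1 = -0.0148398133; d2 = -0.4679954157
phi(d1) = 0.3988983553; exp(-qT) = 0.9417645336; exp(-rT) = 0.9545645606
Theta = -S*exp(-qT)*phi(d1)*sigma/(2*sqrt(T)) - r*K*exp(-rT)*N(d2) + q*S*exp(-qT)*N(d1)
N(d1) = 0.4940799883; N(d2) = 0.3198939340; sqrt(T) = 1.2247448714
Term 1 = -50.8700 * 0.9417645336 * 0.3988983553 * 0.3700 / (2 * 1.2247448714) = -2.8866385905
Term 2 = -0.0310 * 55.9900 * 0.9545645606 * 0.3198939340 = -0.5300092788
Term 3 = 0.0400 * 50.8700 * 0.9417645336 * 0.4940799883 = 0.9468067034
Theta = -2.8866385905 + (-0.5300092788) + (0.9468067034) = -2.469841

Answer: Theta = -2.469841


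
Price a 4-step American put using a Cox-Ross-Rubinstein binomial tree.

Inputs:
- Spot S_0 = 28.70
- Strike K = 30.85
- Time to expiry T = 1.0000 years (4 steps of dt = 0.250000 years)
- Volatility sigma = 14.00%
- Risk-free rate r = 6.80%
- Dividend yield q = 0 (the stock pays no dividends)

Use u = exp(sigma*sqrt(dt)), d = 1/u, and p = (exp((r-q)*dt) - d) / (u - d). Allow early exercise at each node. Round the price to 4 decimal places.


dt = T/N = 0.250000
u = exp(sigma*sqrt(dt)) = 1.072508; d = 1/u = 0.932394
p = (exp((r-q)*dt) - d) / (u - d) = 0.604874
Discount per step: exp(-r*dt) = 0.983144
Stock lattice S(k, i) with i counting down-moves:
  k=0: S(0,0) = 28.7000
  k=1: S(1,0) = 30.7810; S(1,1) = 26.7597
  k=2: S(2,0) = 33.0129; S(2,1) = 28.7000; S(2,2) = 24.9506
  k=3: S(3,0) = 35.4066; S(3,1) = 30.7810; S(3,2) = 26.7597; S(3,3) = 23.2638
  k=4: S(4,0) = 37.9738; S(4,1) = 33.0129; S(4,2) = 28.7000; S(4,3) = 24.9506; S(4,4) = 21.6910
Terminal payoffs V(N, i) = max(K - S_T, 0):
  V(4,0) = 0.000000; V(4,1) = 0.000000; V(4,2) = 2.150000; V(4,3) = 5.899419; V(4,4) = 9.159007
Backward induction: V(k, i) = exp(-r*dt) * [p * V(k+1, i) + (1-p) * V(k+1, i+1)]; then take max(V_cont, immediate exercise) for American.
  V(3,0) = exp(-r*dt) * [p*0.000000 + (1-p)*0.000000] = 0.000000; exercise = 0.000000; V(3,0) = max -> 0.000000
  V(3,1) = exp(-r*dt) * [p*0.000000 + (1-p)*2.150000] = 0.835202; exercise = 0.069015; V(3,1) = max -> 0.835202
  V(3,2) = exp(-r*dt) * [p*2.150000 + (1-p)*5.899419] = 3.570280; exercise = 4.090297; V(3,2) = max -> 4.090297
  V(3,3) = exp(-r*dt) * [p*5.899419 + (1-p)*9.159007] = 7.066215; exercise = 7.586232; V(3,3) = max -> 7.586232
  V(2,0) = exp(-r*dt) * [p*0.000000 + (1-p)*0.835202] = 0.324447; exercise = 0.000000; V(2,0) = max -> 0.324447
  V(2,1) = exp(-r*dt) * [p*0.835202 + (1-p)*4.090297] = 2.085617; exercise = 2.150000; V(2,1) = max -> 2.150000
  V(2,2) = exp(-r*dt) * [p*4.090297 + (1-p)*7.586232] = 5.379401; exercise = 5.899419; V(2,2) = max -> 5.899419
  V(1,0) = exp(-r*dt) * [p*0.324447 + (1-p)*2.150000] = 1.028143; exercise = 0.069015; V(1,0) = max -> 1.028143
  V(1,1) = exp(-r*dt) * [p*2.150000 + (1-p)*5.899419] = 3.570280; exercise = 4.090297; V(1,1) = max -> 4.090297
  V(0,0) = exp(-r*dt) * [p*1.028143 + (1-p)*4.090297] = 2.200355; exercise = 2.150000; V(0,0) = max -> 2.200355

Answer: Price = V(0,0) = 2.2004


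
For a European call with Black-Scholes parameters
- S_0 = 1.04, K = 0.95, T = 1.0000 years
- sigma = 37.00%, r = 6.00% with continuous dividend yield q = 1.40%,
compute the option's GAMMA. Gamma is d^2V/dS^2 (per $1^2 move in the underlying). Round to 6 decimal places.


d1 = 0.5539567771; d2 = 0.1839567771
phi(d1) = 0.3421956640; exp(-qT) = 0.9860975443; exp(-rT) = 0.9417645336
Gamma = exp(-qT) * phi(d1) / (S * sigma * sqrt(T)) = 0.9860975443 * 0.3421956640 / (1.0400 * 0.3700 * 1.0000000000) = 0.876919

Answer: Gamma = 0.876919


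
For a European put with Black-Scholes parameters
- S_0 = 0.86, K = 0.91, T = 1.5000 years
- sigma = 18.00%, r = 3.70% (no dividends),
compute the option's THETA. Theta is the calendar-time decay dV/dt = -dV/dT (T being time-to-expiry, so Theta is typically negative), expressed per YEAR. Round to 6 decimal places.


d1 = 0.1056355594; d2 = -0.1148185174
phi(d1) = 0.3967226056; exp(-qT) = 1.0000000000; exp(-rT) = 0.9460120237
Theta = -S*exp(-qT)*phi(d1)*sigma/(2*sqrt(T)) + r*K*exp(-rT)*N(-d2) - q*S*exp(-qT)*N(-d1)
N(-d1) = 0.4579357551; N(-d2) = 0.5457055143; sqrt(T) = 1.2247448714
Term 1 = -0.8600 * 1.0000000000 * 0.3967226056 * 0.1800 / (2 * 1.2247448714) = -0.0250716132
Term 2 = 0.0370 * 0.9100 * 0.9460120237 * 0.5457055143 = 0.0173819347
Term 3 = 0 (no dividend yield, q = 0)
Theta = -0.0250716132 + (0.0173819347) + (0.0000000000) = -0.007690

Answer: Theta = -0.007690


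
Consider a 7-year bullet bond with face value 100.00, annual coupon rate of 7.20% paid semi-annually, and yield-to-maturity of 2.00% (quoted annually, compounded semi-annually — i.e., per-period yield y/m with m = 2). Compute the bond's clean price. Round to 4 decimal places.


Coupon per period c = face * coupon_rate / m = 3.600000
Periods per year m = 2; per-period yield y/m = 0.010000
Number of cashflows N = 14
Cashflows (t years, CF_t, discount factor 1/(1+y/m)^(m*t), PV):
  t = 0.5000: CF_t = 3.600000, DF = 0.990099, PV = 3.564356
  t = 1.0000: CF_t = 3.600000, DF = 0.980296, PV = 3.529066
  t = 1.5000: CF_t = 3.600000, DF = 0.970590, PV = 3.494125
  t = 2.0000: CF_t = 3.600000, DF = 0.960980, PV = 3.459529
  t = 2.5000: CF_t = 3.600000, DF = 0.951466, PV = 3.425276
  t = 3.0000: CF_t = 3.600000, DF = 0.942045, PV = 3.391363
  t = 3.5000: CF_t = 3.600000, DF = 0.932718, PV = 3.357785
  t = 4.0000: CF_t = 3.600000, DF = 0.923483, PV = 3.324540
  t = 4.5000: CF_t = 3.600000, DF = 0.914340, PV = 3.291623
  t = 5.0000: CF_t = 3.600000, DF = 0.905287, PV = 3.259033
  t = 5.5000: CF_t = 3.600000, DF = 0.896324, PV = 3.226765
  t = 6.0000: CF_t = 3.600000, DF = 0.887449, PV = 3.194817
  t = 6.5000: CF_t = 3.600000, DF = 0.878663, PV = 3.163185
  t = 7.0000: CF_t = 103.600000, DF = 0.869963, PV = 90.128164
Price P = sum_t PV_t = 133.809628

Answer: Price = 133.8096


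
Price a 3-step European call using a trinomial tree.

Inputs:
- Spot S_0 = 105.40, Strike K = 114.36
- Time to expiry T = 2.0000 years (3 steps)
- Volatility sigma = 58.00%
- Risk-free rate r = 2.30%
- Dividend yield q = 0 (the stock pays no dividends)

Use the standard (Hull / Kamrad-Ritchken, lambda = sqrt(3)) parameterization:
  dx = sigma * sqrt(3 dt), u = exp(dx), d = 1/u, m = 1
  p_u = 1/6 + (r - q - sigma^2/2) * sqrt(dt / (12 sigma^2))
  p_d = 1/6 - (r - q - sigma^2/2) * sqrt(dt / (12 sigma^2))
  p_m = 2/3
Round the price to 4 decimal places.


dt = T/N = 0.666667; dx = sigma*sqrt(3*dt) = 0.820244
u = exp(dx) = 2.271054; d = 1/u = 0.440324
p_u = 0.107660, p_m = 0.666667, p_d = 0.225674
Discount per step: exp(-r*dt) = 0.984784
Stock lattice S(k, j) with j the centered position index:
  k=0: S(0,+0) = 105.4000
  k=1: S(1,-1) = 46.4102; S(1,+0) = 105.4000; S(1,+1) = 239.3690
  k=2: S(2,-2) = 20.4355; S(2,-1) = 46.4102; S(2,+0) = 105.4000; S(2,+1) = 239.3690; S(2,+2) = 543.6199
  k=3: S(3,-3) = 8.9983; S(3,-2) = 20.4355; S(3,-1) = 46.4102; S(3,+0) = 105.4000; S(3,+1) = 239.3690; S(3,+2) = 543.6199; S(3,+3) = 1234.5900
Terminal payoffs V(N, j) = max(S_T - K, 0):
  V(3,-3) = 0.000000; V(3,-2) = 0.000000; V(3,-1) = 0.000000; V(3,+0) = 0.000000; V(3,+1) = 125.009050; V(3,+2) = 429.259943; V(3,+3) = 1120.230030
Backward induction: V(k, j) = exp(-r*dt) * [p_u * V(k+1, j+1) + p_m * V(k+1, j) + p_d * V(k+1, j-1)]
  V(2,-2) = exp(-r*dt) * [p_u*0.000000 + p_m*0.000000 + p_d*0.000000] = 0.000000
  V(2,-1) = exp(-r*dt) * [p_u*0.000000 + p_m*0.000000 + p_d*0.000000] = 0.000000
  V(2,+0) = exp(-r*dt) * [p_u*125.009050 + p_m*0.000000 + p_d*0.000000] = 13.253664
  V(2,+1) = exp(-r*dt) * [p_u*429.259943 + p_m*125.009050 + p_d*0.000000] = 127.582083
  V(2,+2) = exp(-r*dt) * [p_u*1120.230030 + p_m*429.259943 + p_d*125.009050] = 428.369350
  V(1,-1) = exp(-r*dt) * [p_u*13.253664 + p_m*0.000000 + p_d*0.000000] = 1.405175
  V(1,+0) = exp(-r*dt) * [p_u*127.582083 + p_m*13.253664 + p_d*0.000000] = 22.227788
  V(1,+1) = exp(-r*dt) * [p_u*428.369350 + p_m*127.582083 + p_d*13.253664] = 132.122404
  V(0,+0) = exp(-r*dt) * [p_u*132.122404 + p_m*22.227788 + p_d*1.405175] = 28.913159

Answer: Price = V(0,0) = 28.9132


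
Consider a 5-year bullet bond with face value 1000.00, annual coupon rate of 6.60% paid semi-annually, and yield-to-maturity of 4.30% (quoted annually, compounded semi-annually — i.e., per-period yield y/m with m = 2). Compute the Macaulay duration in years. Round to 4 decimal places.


Answer: Macaulay duration = 4.3764 years

Derivation:
Coupon per period c = face * coupon_rate / m = 33.000000
Periods per year m = 2; per-period yield y/m = 0.021500
Number of cashflows N = 10
Cashflows (t years, CF_t, discount factor 1/(1+y/m)^(m*t), PV):
  t = 0.5000: CF_t = 33.000000, DF = 0.978953, PV = 32.305433
  t = 1.0000: CF_t = 33.000000, DF = 0.958348, PV = 31.625485
  t = 1.5000: CF_t = 33.000000, DF = 0.938177, PV = 30.959849
  t = 2.0000: CF_t = 33.000000, DF = 0.918431, PV = 30.308222
  t = 2.5000: CF_t = 33.000000, DF = 0.899100, PV = 29.670310
  t = 3.0000: CF_t = 33.000000, DF = 0.880177, PV = 29.045825
  t = 3.5000: CF_t = 33.000000, DF = 0.861651, PV = 28.434483
  t = 4.0000: CF_t = 33.000000, DF = 0.843515, PV = 27.836009
  t = 4.5000: CF_t = 33.000000, DF = 0.825762, PV = 27.250131
  t = 5.0000: CF_t = 1033.000000, DF = 0.808381, PV = 835.057944
Price P = sum_t PV_t = 1102.493692
Macaulay numerator sum_t t * PV_t:
  t * PV_t at t = 0.5000: 16.152717
  t * PV_t at t = 1.0000: 31.625485
  t * PV_t at t = 1.5000: 46.439773
  t * PV_t at t = 2.0000: 60.616443
  t * PV_t at t = 2.5000: 74.175775
  t * PV_t at t = 3.0000: 87.137475
  t * PV_t at t = 3.5000: 99.520692
  t * PV_t at t = 4.0000: 111.344037
  t * PV_t at t = 4.5000: 122.625591
  t * PV_t at t = 5.0000: 4175.289720
Macaulay duration D = (sum_t t * PV_t) / P = 4824.927708 / 1102.493692 = 4.376377


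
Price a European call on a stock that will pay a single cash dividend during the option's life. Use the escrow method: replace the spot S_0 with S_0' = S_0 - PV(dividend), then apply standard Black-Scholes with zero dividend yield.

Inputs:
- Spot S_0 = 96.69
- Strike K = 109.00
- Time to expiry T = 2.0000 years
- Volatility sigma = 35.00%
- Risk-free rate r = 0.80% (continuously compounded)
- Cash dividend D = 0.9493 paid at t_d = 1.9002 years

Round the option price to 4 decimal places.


Answer: Price = 14.5938

Derivation:
PV(D) = D * exp(-r * t_d) = 0.9493 * 0.98491336 = 0.93497825
S_0' = S_0 - PV(D) = 96.6900 - 0.93497825 = 95.75502175
d1 = (ln(S_0'/K) + (r + sigma^2/2)*T) / (sigma*sqrt(T)) = 0.01807201
d2 = d1 - sigma*sqrt(T) = -0.47690273
exp(-rT) = 0.98412732
N(d1) = 0.50720930; N(d2) = 0.31671569
C = S_0' * N(d1) - K * exp(-rT) * N(d2) = 95.75502175 * 0.50720930 - 109.0000 * 0.98412732 * 0.31671569 = 14.5938


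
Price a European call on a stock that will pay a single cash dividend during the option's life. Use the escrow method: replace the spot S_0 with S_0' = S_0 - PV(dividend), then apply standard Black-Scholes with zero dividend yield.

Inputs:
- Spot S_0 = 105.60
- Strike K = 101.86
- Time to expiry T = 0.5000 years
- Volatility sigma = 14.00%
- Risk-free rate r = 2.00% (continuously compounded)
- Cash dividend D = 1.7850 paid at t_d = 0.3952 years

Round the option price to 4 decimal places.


PV(D) = D * exp(-r * t_d) = 1.7850 * 0.99212715 = 1.77094697
S_0' = S_0 - PV(D) = 105.6000 - 1.77094697 = 103.82905303
d1 = (ln(S_0'/K) + (r + sigma^2/2)*T) / (sigma*sqrt(T)) = 0.34392163
d2 = d1 - sigma*sqrt(T) = 0.24492668
exp(-rT) = 0.99004983
N(d1) = 0.63454739; N(d2) = 0.59674340
C = S_0' * N(d1) - K * exp(-rT) * N(d2) = 103.82905303 * 0.63454739 - 101.8600 * 0.99004983 * 0.59674340 = 5.7050

Answer: Price = 5.7050


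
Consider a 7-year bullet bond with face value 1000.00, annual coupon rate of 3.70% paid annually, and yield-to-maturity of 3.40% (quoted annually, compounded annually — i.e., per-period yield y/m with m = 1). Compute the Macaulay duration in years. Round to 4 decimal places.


Answer: Macaulay duration = 6.3013 years

Derivation:
Coupon per period c = face * coupon_rate / m = 37.000000
Periods per year m = 1; per-period yield y/m = 0.034000
Number of cashflows N = 7
Cashflows (t years, CF_t, discount factor 1/(1+y/m)^(m*t), PV):
  t = 1.0000: CF_t = 37.000000, DF = 0.967118, PV = 35.783366
  t = 2.0000: CF_t = 37.000000, DF = 0.935317, PV = 34.606737
  t = 3.0000: CF_t = 37.000000, DF = 0.904562, PV = 33.468797
  t = 4.0000: CF_t = 37.000000, DF = 0.874818, PV = 32.368276
  t = 5.0000: CF_t = 37.000000, DF = 0.846052, PV = 31.303942
  t = 6.0000: CF_t = 37.000000, DF = 0.818233, PV = 30.274605
  t = 7.0000: CF_t = 1037.000000, DF = 0.791327, PV = 820.606561
Price P = sum_t PV_t = 1018.412284
Macaulay numerator sum_t t * PV_t:
  t * PV_t at t = 1.0000: 35.783366
  t * PV_t at t = 2.0000: 69.213473
  t * PV_t at t = 3.0000: 100.406392
  t * PV_t at t = 4.0000: 129.473104
  t * PV_t at t = 5.0000: 156.519710
  t * PV_t at t = 6.0000: 181.647633
  t * PV_t at t = 7.0000: 5744.245929
Macaulay duration D = (sum_t t * PV_t) / P = 6417.289606 / 1018.412284 = 6.301269


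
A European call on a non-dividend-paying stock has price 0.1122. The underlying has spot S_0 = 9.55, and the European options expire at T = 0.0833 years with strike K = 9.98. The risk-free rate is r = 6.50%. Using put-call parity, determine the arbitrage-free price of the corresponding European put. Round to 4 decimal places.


Answer: Put price = 0.4883

Derivation:
Put-call parity: C - P = S_0 * exp(-qT) - K * exp(-rT).
S_0 * exp(-qT) = 9.5500 * 1.00000000 = 9.55000000
K * exp(-rT) = 9.9800 * 0.99460013 = 9.92610932
P = C - S*exp(-qT) + K*exp(-rT)
P = 0.1122 - 9.55000000 + 9.92610932 = 0.4883


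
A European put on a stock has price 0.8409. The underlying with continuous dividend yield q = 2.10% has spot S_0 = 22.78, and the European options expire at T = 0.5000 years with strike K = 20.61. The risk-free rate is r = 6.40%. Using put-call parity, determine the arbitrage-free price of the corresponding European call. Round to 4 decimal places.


Put-call parity: C - P = S_0 * exp(-qT) - K * exp(-rT).
S_0 * exp(-qT) = 22.7800 * 0.98955493 = 22.54206136
K * exp(-rT) = 20.6100 * 0.96850658 = 19.96092066
C = P + S*exp(-qT) - K*exp(-rT)
C = 0.8409 + 22.54206136 - 19.96092066 = 3.4220

Answer: Call price = 3.4220


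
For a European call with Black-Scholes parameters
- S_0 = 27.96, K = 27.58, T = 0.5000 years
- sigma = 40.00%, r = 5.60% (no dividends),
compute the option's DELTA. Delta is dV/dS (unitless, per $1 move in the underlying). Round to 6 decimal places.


d1 = 0.2887967107; d2 = 0.0059539982
phi(d1) = 0.3826477969; exp(-qT) = 1.0000000000; exp(-rT) = 0.9723883668
N(d1) = 0.6136315253
Delta = exp(-qT) * N(d1) = 1.0000000000 * 0.6136315253 = 0.613632

Answer: Delta = 0.613632


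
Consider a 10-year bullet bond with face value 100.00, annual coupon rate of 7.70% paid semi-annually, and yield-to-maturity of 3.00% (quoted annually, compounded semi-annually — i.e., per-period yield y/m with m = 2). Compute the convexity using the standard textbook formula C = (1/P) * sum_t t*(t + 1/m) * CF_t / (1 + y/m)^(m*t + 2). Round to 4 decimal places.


Answer: Convexity = 70.2869

Derivation:
Coupon per period c = face * coupon_rate / m = 3.850000
Periods per year m = 2; per-period yield y/m = 0.015000
Number of cashflows N = 20
Cashflows (t years, CF_t, discount factor 1/(1+y/m)^(m*t), PV):
  t = 0.5000: CF_t = 3.850000, DF = 0.985222, PV = 3.793103
  t = 1.0000: CF_t = 3.850000, DF = 0.970662, PV = 3.737048
  t = 1.5000: CF_t = 3.850000, DF = 0.956317, PV = 3.681820
  t = 2.0000: CF_t = 3.850000, DF = 0.942184, PV = 3.627409
  t = 2.5000: CF_t = 3.850000, DF = 0.928260, PV = 3.573802
  t = 3.0000: CF_t = 3.850000, DF = 0.914542, PV = 3.520987
  t = 3.5000: CF_t = 3.850000, DF = 0.901027, PV = 3.468953
  t = 4.0000: CF_t = 3.850000, DF = 0.887711, PV = 3.417688
  t = 4.5000: CF_t = 3.850000, DF = 0.874592, PV = 3.367180
  t = 5.0000: CF_t = 3.850000, DF = 0.861667, PV = 3.317419
  t = 5.5000: CF_t = 3.850000, DF = 0.848933, PV = 3.268393
  t = 6.0000: CF_t = 3.850000, DF = 0.836387, PV = 3.220092
  t = 6.5000: CF_t = 3.850000, DF = 0.824027, PV = 3.172504
  t = 7.0000: CF_t = 3.850000, DF = 0.811849, PV = 3.125620
  t = 7.5000: CF_t = 3.850000, DF = 0.799852, PV = 3.079428
  t = 8.0000: CF_t = 3.850000, DF = 0.788031, PV = 3.033920
  t = 8.5000: CF_t = 3.850000, DF = 0.776385, PV = 2.989083
  t = 9.0000: CF_t = 3.850000, DF = 0.764912, PV = 2.944910
  t = 9.5000: CF_t = 3.850000, DF = 0.753607, PV = 2.901389
  t = 10.0000: CF_t = 103.850000, DF = 0.742470, PV = 77.105553
Price P = sum_t PV_t = 140.346301
Convexity numerator sum_t t*(t + 1/m) * CF_t / (1+y/m)^(m*t + 2):
  t = 0.5000: term = 1.840910
  t = 1.0000: term = 5.441114
  t = 1.5000: term = 10.721407
  t = 2.0000: term = 17.604937
  t = 2.5000: term = 26.017149
  t = 3.0000: term = 35.885722
  t = 3.5000: term = 47.140522
  t = 4.0000: term = 59.713539
  t = 4.5000: term = 73.538841
  t = 5.0000: term = 88.552518
  t = 5.5000: term = 104.692632
  t = 6.0000: term = 121.899169
  t = 6.5000: term = 140.113987
  t = 7.0000: term = 159.280774
  t = 7.5000: term = 179.344995
  t = 8.0000: term = 200.253853
  t = 8.5000: term = 221.956241
  t = 9.0000: term = 244.402700
  t = 9.5000: term = 267.545375
  t = 10.0000: term = 7858.558138
Convexity = (1/P) * sum = 9864.504525 / 140.346301 = 70.286886


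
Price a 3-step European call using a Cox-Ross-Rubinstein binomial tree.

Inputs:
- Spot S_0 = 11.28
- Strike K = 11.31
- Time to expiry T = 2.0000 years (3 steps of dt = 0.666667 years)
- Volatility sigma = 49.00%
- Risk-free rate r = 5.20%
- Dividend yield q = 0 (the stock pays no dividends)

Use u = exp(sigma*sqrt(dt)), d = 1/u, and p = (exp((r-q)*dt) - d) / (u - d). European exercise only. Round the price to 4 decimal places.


Answer: Price = V(0,0) = 3.7025

Derivation:
dt = T/N = 0.666667
u = exp(sigma*sqrt(dt)) = 1.491949; d = 1/u = 0.670264
p = (exp((r-q)*dt) - d) / (u - d) = 0.444222
Discount per step: exp(-r*dt) = 0.965927
Stock lattice S(k, i) with i counting down-moves:
  k=0: S(0,0) = 11.2800
  k=1: S(1,0) = 16.8292; S(1,1) = 7.5606
  k=2: S(2,0) = 25.1083; S(2,1) = 11.2800; S(2,2) = 5.0676
  k=3: S(3,0) = 37.4603; S(3,1) = 16.8292; S(3,2) = 7.5606; S(3,3) = 3.3966
Terminal payoffs V(N, i) = max(S_T - K, 0):
  V(3,0) = 26.150282; V(3,1) = 5.519185; V(3,2) = 0.000000; V(3,3) = 0.000000
Backward induction: V(k, i) = exp(-r*dt) * [p * V(k+1, i) + (1-p) * V(k+1, i+1)].
  V(2,0) = exp(-r*dt) * [p*26.150282 + (1-p)*5.519185] = 14.183647
  V(2,1) = exp(-r*dt) * [p*5.519185 + (1-p)*0.000000] = 2.368205
  V(2,2) = exp(-r*dt) * [p*0.000000 + (1-p)*0.000000] = 0.000000
  V(1,0) = exp(-r*dt) * [p*14.183647 + (1-p)*2.368205] = 7.357356
  V(1,1) = exp(-r*dt) * [p*2.368205 + (1-p)*0.000000] = 1.016164
  V(0,0) = exp(-r*dt) * [p*7.357356 + (1-p)*1.016164] = 3.702457


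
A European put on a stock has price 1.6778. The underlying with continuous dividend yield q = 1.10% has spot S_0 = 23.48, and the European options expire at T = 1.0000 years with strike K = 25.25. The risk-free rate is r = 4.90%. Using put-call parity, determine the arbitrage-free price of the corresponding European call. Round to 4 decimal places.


Put-call parity: C - P = S_0 * exp(-qT) - K * exp(-rT).
S_0 * exp(-qT) = 23.4800 * 0.98906028 = 23.22313535
K * exp(-rT) = 25.2500 * 0.95218113 = 24.04257352
C = P + S*exp(-qT) - K*exp(-rT)
C = 1.6778 + 23.22313535 - 24.04257352 = 0.8584

Answer: Call price = 0.8584


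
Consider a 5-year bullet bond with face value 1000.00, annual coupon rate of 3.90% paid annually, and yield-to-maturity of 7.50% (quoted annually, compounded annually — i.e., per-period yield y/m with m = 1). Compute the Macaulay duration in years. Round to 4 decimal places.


Coupon per period c = face * coupon_rate / m = 39.000000
Periods per year m = 1; per-period yield y/m = 0.075000
Number of cashflows N = 5
Cashflows (t years, CF_t, discount factor 1/(1+y/m)^(m*t), PV):
  t = 1.0000: CF_t = 39.000000, DF = 0.930233, PV = 36.279070
  t = 2.0000: CF_t = 39.000000, DF = 0.865333, PV = 33.747972
  t = 3.0000: CF_t = 39.000000, DF = 0.804961, PV = 31.393462
  t = 4.0000: CF_t = 39.000000, DF = 0.748801, PV = 29.203221
  t = 5.0000: CF_t = 1039.000000, DF = 0.696559, PV = 723.724419
Price P = sum_t PV_t = 854.348144
Macaulay numerator sum_t t * PV_t:
  t * PV_t at t = 1.0000: 36.279070
  t * PV_t at t = 2.0000: 67.495944
  t * PV_t at t = 3.0000: 94.180387
  t * PV_t at t = 4.0000: 116.812883
  t * PV_t at t = 5.0000: 3618.622095
Macaulay duration D = (sum_t t * PV_t) / P = 3933.390378 / 854.348144 = 4.603967

Answer: Macaulay duration = 4.6040 years


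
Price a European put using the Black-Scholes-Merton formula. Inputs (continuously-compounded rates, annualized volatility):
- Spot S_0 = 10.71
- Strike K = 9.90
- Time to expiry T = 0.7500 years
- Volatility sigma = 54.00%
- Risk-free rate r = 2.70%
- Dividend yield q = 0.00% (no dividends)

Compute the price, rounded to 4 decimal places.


Answer: Price = 1.4238

Derivation:
d1 = (ln(S/K) + (r - q + 0.5*sigma^2) * T) / (sigma * sqrt(T)) = 0.44529343
d2 = d1 - sigma * sqrt(T) = -0.02236029
exp(-rT) = 0.97995365; exp(-qT) = 1.00000000
P = K * exp(-rT) * N(-d2) - S_0 * exp(-qT) * N(-d1)
N(-d1) = 0.32805386; N(-d2) = 0.50891972
P = 9.9000 * 0.97995365 * 0.50891972 - 10.7100 * 1.00000000 * 0.32805386 = 1.4238


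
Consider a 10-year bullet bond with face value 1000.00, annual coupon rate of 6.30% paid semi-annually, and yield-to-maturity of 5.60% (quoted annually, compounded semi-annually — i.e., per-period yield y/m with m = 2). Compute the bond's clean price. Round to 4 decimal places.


Answer: Price = 1053.0472

Derivation:
Coupon per period c = face * coupon_rate / m = 31.500000
Periods per year m = 2; per-period yield y/m = 0.028000
Number of cashflows N = 20
Cashflows (t years, CF_t, discount factor 1/(1+y/m)^(m*t), PV):
  t = 0.5000: CF_t = 31.500000, DF = 0.972763, PV = 30.642023
  t = 1.0000: CF_t = 31.500000, DF = 0.946267, PV = 29.807416
  t = 1.5000: CF_t = 31.500000, DF = 0.920493, PV = 28.995541
  t = 2.0000: CF_t = 31.500000, DF = 0.895422, PV = 28.205779
  t = 2.5000: CF_t = 31.500000, DF = 0.871033, PV = 27.437528
  t = 3.0000: CF_t = 31.500000, DF = 0.847308, PV = 26.690202
  t = 3.5000: CF_t = 31.500000, DF = 0.824230, PV = 25.963232
  t = 4.0000: CF_t = 31.500000, DF = 0.801780, PV = 25.256062
  t = 4.5000: CF_t = 31.500000, DF = 0.779941, PV = 24.568154
  t = 5.0000: CF_t = 31.500000, DF = 0.758698, PV = 23.898982
  t = 5.5000: CF_t = 31.500000, DF = 0.738033, PV = 23.248037
  t = 6.0000: CF_t = 31.500000, DF = 0.717931, PV = 22.614822
  t = 6.5000: CF_t = 31.500000, DF = 0.698376, PV = 21.998854
  t = 7.0000: CF_t = 31.500000, DF = 0.679354, PV = 21.399664
  t = 7.5000: CF_t = 31.500000, DF = 0.660851, PV = 20.816793
  t = 8.0000: CF_t = 31.500000, DF = 0.642851, PV = 20.249799
  t = 8.5000: CF_t = 31.500000, DF = 0.625341, PV = 19.698248
  t = 9.0000: CF_t = 31.500000, DF = 0.608309, PV = 19.161720
  t = 9.5000: CF_t = 31.500000, DF = 0.591740, PV = 18.639805
  t = 10.0000: CF_t = 1031.500000, DF = 0.575622, PV = 593.754534
Price P = sum_t PV_t = 1053.047197


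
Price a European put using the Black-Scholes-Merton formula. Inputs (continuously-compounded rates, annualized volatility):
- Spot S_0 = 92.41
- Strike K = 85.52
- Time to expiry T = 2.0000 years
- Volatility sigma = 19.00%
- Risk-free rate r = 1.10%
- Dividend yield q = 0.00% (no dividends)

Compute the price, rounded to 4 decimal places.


Answer: Price = 5.6663

Derivation:
d1 = (ln(S/K) + (r - q + 0.5*sigma^2) * T) / (sigma * sqrt(T)) = 0.50459486
d2 = d1 - sigma * sqrt(T) = 0.23589429
exp(-rT) = 0.97824024; exp(-qT) = 1.00000000
P = K * exp(-rT) * N(-d2) - S_0 * exp(-qT) * N(-d1)
N(-d1) = 0.30692171; N(-d2) = 0.40675735
P = 85.5200 * 0.97824024 * 0.40675735 - 92.4100 * 1.00000000 * 0.30692171 = 5.6663


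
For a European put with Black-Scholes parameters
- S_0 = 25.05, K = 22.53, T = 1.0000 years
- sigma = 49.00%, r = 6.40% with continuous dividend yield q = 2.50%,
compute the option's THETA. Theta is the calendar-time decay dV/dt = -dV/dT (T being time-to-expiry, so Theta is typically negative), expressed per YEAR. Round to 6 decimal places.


Answer: Theta = -1.593861

Derivation:
d1 = 0.5409715777; d2 = 0.0509715777
phi(d1) = 0.3446369768; exp(-qT) = 0.9753099120; exp(-rT) = 0.9380049995
Theta = -S*exp(-qT)*phi(d1)*sigma/(2*sqrt(T)) + r*K*exp(-rT)*N(-d2) - q*S*exp(-qT)*N(-d1)
N(-d1) = 0.2942635866; N(-d2) = 0.4796740844; sqrt(T) = 1.0000000000
Term 1 = -25.0500 * 0.9753099120 * 0.3446369768 * 0.4900 / (2 * 1.0000000000) = -2.0629007058
Term 2 = 0.0640 * 22.5300 * 0.9380049995 * 0.4796740844 = 0.6487727110
Term 3 = -0.0250 * 25.0500 * 0.9753099120 * 0.2942635866 = -0.1797326182
Theta = -2.0629007058 + (0.6487727110) + (-0.1797326182) = -1.593861
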